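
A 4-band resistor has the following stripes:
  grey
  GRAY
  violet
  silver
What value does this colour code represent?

Grey → 8 (first significant figure)
Grey → 8 (second significant figure)
Violet → ×10^7 multiplier
88 × 10000000 = 880000000 Ω

880000000 Ω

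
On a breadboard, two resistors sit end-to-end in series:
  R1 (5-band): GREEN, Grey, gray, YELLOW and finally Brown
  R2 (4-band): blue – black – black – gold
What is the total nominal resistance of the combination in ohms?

R1: green, grey, grey → 588; yellow ×10^4 → 5880000 Ω.
R2: blue, black → 60; black ×1 → 60 Ω.
Series: 5880000 + 60 = 5880060 Ω.

5880060 Ω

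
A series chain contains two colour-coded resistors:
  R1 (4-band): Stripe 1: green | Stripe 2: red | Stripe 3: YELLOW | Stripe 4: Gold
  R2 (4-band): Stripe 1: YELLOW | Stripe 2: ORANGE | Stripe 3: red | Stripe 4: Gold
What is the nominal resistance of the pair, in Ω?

524300 Ω

R1: green, red → 52; yellow ×10^4 → 520000 Ω.
R2: yellow, orange → 43; red ×10^2 → 4300 Ω.
Series: 520000 + 4300 = 524300 Ω.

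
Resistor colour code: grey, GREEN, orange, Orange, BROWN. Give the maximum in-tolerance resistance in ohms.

Grey → 8 (first significant figure)
Green → 5 (second significant figure)
Orange → 3 (third significant figure)
Orange → ×10^3 multiplier
Brown → ±1% tolerance
853 × 1000 = 853000 Ω
Maximum = 853000 × (1 + 1/100) = 861530 Ω.

861530 Ω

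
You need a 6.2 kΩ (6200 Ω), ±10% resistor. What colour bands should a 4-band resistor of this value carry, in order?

blue, red, red, silver

6200 Ω = 62 × 10^2.
6 → blue
2 → red
Multiplier 10^2 → red.
±10% tolerance → silver.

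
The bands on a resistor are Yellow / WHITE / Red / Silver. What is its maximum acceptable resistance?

5390 Ω

Yellow → 4 (first significant figure)
White → 9 (second significant figure)
Red → ×10^2 multiplier
Silver → ±10% tolerance
49 × 100 = 4900 Ω
Maximum = 4900 × (1 + 10/100) = 5390 Ω.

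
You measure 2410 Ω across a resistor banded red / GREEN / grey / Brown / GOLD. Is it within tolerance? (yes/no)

Red → 2 (first significant figure)
Green → 5 (second significant figure)
Grey → 8 (third significant figure)
Brown → ×10 multiplier
Gold → ±5% tolerance
258 × 10 = 2580 Ω
Allowed range: 2451 Ω to 2709 Ω.
2410 Ω lies outside that range.

no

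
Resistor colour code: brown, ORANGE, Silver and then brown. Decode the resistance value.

Brown → 1 (first significant figure)
Orange → 3 (second significant figure)
Silver → ×0.01 multiplier
13 × 0.01 = 0.13 Ω

0.13 Ω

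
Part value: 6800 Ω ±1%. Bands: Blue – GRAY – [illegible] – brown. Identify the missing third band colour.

6800 Ω = 68 × 10^2.
The third band is the multiplier, 10^2, which is red.

red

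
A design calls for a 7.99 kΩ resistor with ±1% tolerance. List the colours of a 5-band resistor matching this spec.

violet, white, white, brown, brown

7990 Ω = 799 × 10^1.
7 → violet
9 → white
9 → white
Multiplier 10^1 → brown.
±1% tolerance → brown.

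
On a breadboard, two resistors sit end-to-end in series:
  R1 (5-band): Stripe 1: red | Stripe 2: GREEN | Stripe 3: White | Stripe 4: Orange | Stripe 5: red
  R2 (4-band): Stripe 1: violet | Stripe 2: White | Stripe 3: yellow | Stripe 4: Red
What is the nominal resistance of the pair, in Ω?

1049000 Ω

R1: red, green, white → 259; orange ×10^3 → 259000 Ω.
R2: violet, white → 79; yellow ×10^4 → 790000 Ω.
Series: 259000 + 790000 = 1049000 Ω.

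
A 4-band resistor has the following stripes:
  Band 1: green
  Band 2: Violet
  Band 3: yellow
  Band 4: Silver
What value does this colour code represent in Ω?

Green → 5 (first significant figure)
Violet → 7 (second significant figure)
Yellow → ×10^4 multiplier
57 × 10000 = 570000 Ω

570000 Ω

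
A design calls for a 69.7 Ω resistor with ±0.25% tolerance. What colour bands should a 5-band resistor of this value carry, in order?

69.7 Ω = 697 × 10^-1.
6 → blue
9 → white
7 → violet
Multiplier 10^-1 → gold.
±0.25% tolerance → blue.

blue, white, violet, gold, blue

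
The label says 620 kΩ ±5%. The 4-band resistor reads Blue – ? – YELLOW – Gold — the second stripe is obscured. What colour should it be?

620000 Ω = 62 × 10^4.
The second band gives digit 2 of the significand, and 2 is red.

red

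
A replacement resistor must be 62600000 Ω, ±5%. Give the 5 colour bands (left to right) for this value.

62600000 Ω = 626 × 10^5.
6 → blue
2 → red
6 → blue
Multiplier 10^5 → green.
±5% tolerance → gold.

blue, red, blue, green, gold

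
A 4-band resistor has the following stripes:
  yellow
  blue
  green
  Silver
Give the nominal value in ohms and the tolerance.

4600000 Ω ±10%

Yellow → 4 (first significant figure)
Blue → 6 (second significant figure)
Green → ×10^5 multiplier
Silver → ±10% tolerance
46 × 100000 = 4600000 Ω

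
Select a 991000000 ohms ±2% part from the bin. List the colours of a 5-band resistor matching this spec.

white, white, brown, blue, red

991000000 Ω = 991 × 10^6.
9 → white
9 → white
1 → brown
Multiplier 10^6 → blue.
±2% tolerance → red.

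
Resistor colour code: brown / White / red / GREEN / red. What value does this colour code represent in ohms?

19200000 Ω

Brown → 1 (first significant figure)
White → 9 (second significant figure)
Red → 2 (third significant figure)
Green → ×10^5 multiplier
192 × 100000 = 19200000 Ω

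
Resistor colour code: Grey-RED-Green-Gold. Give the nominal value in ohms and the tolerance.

Grey → 8 (first significant figure)
Red → 2 (second significant figure)
Green → ×10^5 multiplier
Gold → ±5% tolerance
82 × 100000 = 8200000 Ω

8200000 Ω ±5%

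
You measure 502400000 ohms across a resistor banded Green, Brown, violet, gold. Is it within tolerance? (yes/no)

Green → 5 (first significant figure)
Brown → 1 (second significant figure)
Violet → ×10^7 multiplier
Gold → ±5% tolerance
51 × 10000000 = 510000000 Ω
Allowed range: 484500000 Ω to 535500000 Ω.
502400000 ohms lies inside that range.

yes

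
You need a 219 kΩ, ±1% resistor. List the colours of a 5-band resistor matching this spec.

219000 Ω = 219 × 10^3.
2 → red
1 → brown
9 → white
Multiplier 10^3 → orange.
±1% tolerance → brown.

red, brown, white, orange, brown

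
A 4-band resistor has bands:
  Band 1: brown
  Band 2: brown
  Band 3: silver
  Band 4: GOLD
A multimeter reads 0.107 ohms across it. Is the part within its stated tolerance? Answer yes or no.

Brown → 1 (first significant figure)
Brown → 1 (second significant figure)
Silver → ×0.01 multiplier
Gold → ±5% tolerance
11 × 0.01 = 0.11 Ω
Allowed range: 0.1045 Ω to 0.1155 Ω.
0.107 ohms lies inside that range.

yes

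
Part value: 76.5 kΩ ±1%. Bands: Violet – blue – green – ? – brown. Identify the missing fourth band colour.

76500 Ω = 765 × 10^2.
The fourth band is the multiplier, 10^2, which is red.

red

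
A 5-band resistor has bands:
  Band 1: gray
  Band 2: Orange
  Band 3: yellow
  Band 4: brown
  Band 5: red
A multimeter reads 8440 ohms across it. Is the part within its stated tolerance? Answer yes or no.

yes

Grey → 8 (first significant figure)
Orange → 3 (second significant figure)
Yellow → 4 (third significant figure)
Brown → ×10 multiplier
Red → ±2% tolerance
834 × 10 = 8340 Ω
Allowed range: 8173.2 Ω to 8506.8 Ω.
8440 ohms lies inside that range.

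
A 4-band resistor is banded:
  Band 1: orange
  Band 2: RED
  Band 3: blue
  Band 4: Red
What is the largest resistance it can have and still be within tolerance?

32640000 Ω

Orange → 3 (first significant figure)
Red → 2 (second significant figure)
Blue → ×10^6 multiplier
Red → ±2% tolerance
32 × 1000000 = 32000000 Ω
Largest = 32000000 × (1 + 2/100) = 32640000 Ω.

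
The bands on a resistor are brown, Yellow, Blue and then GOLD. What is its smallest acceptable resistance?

Brown → 1 (first significant figure)
Yellow → 4 (second significant figure)
Blue → ×10^6 multiplier
Gold → ±5% tolerance
14 × 1000000 = 14000000 Ω
Smallest = 14000000 × (1 − 5/100) = 13300000 Ω.

13300000 Ω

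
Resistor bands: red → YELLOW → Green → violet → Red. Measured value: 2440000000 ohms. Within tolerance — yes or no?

yes

Red → 2 (first significant figure)
Yellow → 4 (second significant figure)
Green → 5 (third significant figure)
Violet → ×10^7 multiplier
Red → ±2% tolerance
245 × 10000000 = 2450000000 Ω
Allowed range: 2401000000 Ω to 2499000000 Ω.
2440000000 ohms lies inside that range.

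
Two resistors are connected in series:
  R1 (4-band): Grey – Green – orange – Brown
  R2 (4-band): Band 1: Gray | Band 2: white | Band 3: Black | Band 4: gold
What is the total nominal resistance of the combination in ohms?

R1: grey, green → 85; orange ×10^3 → 85000 Ω.
R2: grey, white → 89; black ×1 → 89 Ω.
Series: 85000 + 89 = 85089 Ω.

85089 Ω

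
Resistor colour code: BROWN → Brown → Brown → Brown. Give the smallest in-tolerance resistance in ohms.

108.9 Ω

Brown → 1 (first significant figure)
Brown → 1 (second significant figure)
Brown → ×10 multiplier
Brown → ±1% tolerance
11 × 10 = 110 Ω
Smallest = 110 × (1 − 1/100) = 108.9 Ω.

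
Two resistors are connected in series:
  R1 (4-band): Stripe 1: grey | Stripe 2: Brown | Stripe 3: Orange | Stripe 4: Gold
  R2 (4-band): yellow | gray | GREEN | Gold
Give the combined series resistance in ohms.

R1: grey, brown → 81; orange ×10^3 → 81000 Ω.
R2: yellow, grey → 48; green ×10^5 → 4800000 Ω.
Series: 81000 + 4800000 = 4881000 Ω.

4881000 Ω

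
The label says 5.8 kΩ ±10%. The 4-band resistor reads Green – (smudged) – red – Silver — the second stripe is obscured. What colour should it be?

5800 Ω = 58 × 10^2.
The second band gives digit 8 of the significand, and 8 is grey.

grey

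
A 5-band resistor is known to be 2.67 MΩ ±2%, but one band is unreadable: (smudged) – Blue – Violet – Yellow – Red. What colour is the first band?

2670000 Ω = 267 × 10^4.
The first band gives digit 2 of the significand, and 2 is red.

red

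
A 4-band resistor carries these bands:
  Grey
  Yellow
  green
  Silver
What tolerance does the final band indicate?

The last band, silver, is the tolerance band.
Silver corresponds to ±10%.

±10%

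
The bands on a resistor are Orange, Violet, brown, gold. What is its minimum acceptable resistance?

Orange → 3 (first significant figure)
Violet → 7 (second significant figure)
Brown → ×10 multiplier
Gold → ±5% tolerance
37 × 10 = 370 Ω
Minimum = 370 × (1 − 5/100) = 351.5 Ω.

351.5 Ω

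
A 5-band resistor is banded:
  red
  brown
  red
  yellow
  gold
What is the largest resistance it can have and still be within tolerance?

2226000 Ω

Red → 2 (first significant figure)
Brown → 1 (second significant figure)
Red → 2 (third significant figure)
Yellow → ×10^4 multiplier
Gold → ±5% tolerance
212 × 10000 = 2120000 Ω
Largest = 2120000 × (1 + 5/100) = 2226000 Ω.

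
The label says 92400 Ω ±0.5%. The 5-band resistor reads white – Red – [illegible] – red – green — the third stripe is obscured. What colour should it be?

92400 Ω = 924 × 10^2.
The third band gives digit 4 of the significand, and 4 is yellow.

yellow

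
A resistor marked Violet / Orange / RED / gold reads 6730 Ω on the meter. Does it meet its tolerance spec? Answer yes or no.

Violet → 7 (first significant figure)
Orange → 3 (second significant figure)
Red → ×10^2 multiplier
Gold → ±5% tolerance
73 × 100 = 7300 Ω
Allowed range: 6935 Ω to 7665 Ω.
6730 Ω lies outside that range.

no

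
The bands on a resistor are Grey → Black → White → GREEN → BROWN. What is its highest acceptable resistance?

Grey → 8 (first significant figure)
Black → 0 (second significant figure)
White → 9 (third significant figure)
Green → ×10^5 multiplier
Brown → ±1% tolerance
809 × 100000 = 80900000 Ω
Highest = 80900000 × (1 + 1/100) = 81709000 Ω.

81709000 Ω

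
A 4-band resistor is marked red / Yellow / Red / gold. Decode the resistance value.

2400 Ω

Red → 2 (first significant figure)
Yellow → 4 (second significant figure)
Red → ×10^2 multiplier
24 × 100 = 2400 Ω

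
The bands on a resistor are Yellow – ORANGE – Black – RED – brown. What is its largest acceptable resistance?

Yellow → 4 (first significant figure)
Orange → 3 (second significant figure)
Black → 0 (third significant figure)
Red → ×10^2 multiplier
Brown → ±1% tolerance
430 × 100 = 43000 Ω
Largest = 43000 × (1 + 1/100) = 43430 Ω.

43430 Ω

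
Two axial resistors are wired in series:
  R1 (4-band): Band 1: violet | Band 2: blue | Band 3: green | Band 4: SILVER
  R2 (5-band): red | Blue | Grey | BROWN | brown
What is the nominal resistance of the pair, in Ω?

R1: violet, blue → 76; green ×10^5 → 7600000 Ω.
R2: red, blue, grey → 268; brown ×10 → 2680 Ω.
Series: 7600000 + 2680 = 7602680 Ω.

7602680 Ω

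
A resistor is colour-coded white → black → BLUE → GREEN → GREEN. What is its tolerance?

The last band, green, is the tolerance band.
Green corresponds to ±0.5%.

±0.5%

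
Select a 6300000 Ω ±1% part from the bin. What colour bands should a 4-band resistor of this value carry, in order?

6300000 Ω = 63 × 10^5.
6 → blue
3 → orange
Multiplier 10^5 → green.
±1% tolerance → brown.

blue, orange, green, brown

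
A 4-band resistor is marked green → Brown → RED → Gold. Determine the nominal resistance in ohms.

5100 Ω

Green → 5 (first significant figure)
Brown → 1 (second significant figure)
Red → ×10^2 multiplier
51 × 100 = 5100 Ω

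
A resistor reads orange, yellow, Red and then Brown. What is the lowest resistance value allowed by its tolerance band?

3366 Ω

Orange → 3 (first significant figure)
Yellow → 4 (second significant figure)
Red → ×10^2 multiplier
Brown → ±1% tolerance
34 × 100 = 3400 Ω
Lowest = 3400 × (1 − 1/100) = 3366 Ω.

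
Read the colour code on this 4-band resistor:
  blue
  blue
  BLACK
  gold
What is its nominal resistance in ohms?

66 Ω

Blue → 6 (first significant figure)
Blue → 6 (second significant figure)
Black → ×1 multiplier
66 × 1 = 66 Ω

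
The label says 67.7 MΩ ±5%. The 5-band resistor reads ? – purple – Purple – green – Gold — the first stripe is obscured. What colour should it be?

67700000 Ω = 677 × 10^5.
The first band gives digit 6 of the significand, and 6 is blue.

blue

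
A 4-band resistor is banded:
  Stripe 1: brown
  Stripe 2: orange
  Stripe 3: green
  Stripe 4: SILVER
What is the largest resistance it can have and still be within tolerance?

1430000 Ω

Brown → 1 (first significant figure)
Orange → 3 (second significant figure)
Green → ×10^5 multiplier
Silver → ±10% tolerance
13 × 100000 = 1300000 Ω
Largest = 1300000 × (1 + 10/100) = 1430000 Ω.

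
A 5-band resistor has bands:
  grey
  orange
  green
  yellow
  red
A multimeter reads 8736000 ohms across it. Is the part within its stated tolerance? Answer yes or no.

Grey → 8 (first significant figure)
Orange → 3 (second significant figure)
Green → 5 (third significant figure)
Yellow → ×10^4 multiplier
Red → ±2% tolerance
835 × 10000 = 8350000 Ω
Allowed range: 8183000 Ω to 8517000 Ω.
8736000 ohms lies outside that range.

no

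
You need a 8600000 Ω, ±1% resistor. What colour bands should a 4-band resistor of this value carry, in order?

8600000 Ω = 86 × 10^5.
8 → grey
6 → blue
Multiplier 10^5 → green.
±1% tolerance → brown.

grey, blue, green, brown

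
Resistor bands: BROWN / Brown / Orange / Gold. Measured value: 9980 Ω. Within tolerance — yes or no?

Brown → 1 (first significant figure)
Brown → 1 (second significant figure)
Orange → ×10^3 multiplier
Gold → ±5% tolerance
11 × 1000 = 11000 Ω
Allowed range: 10450 Ω to 11550 Ω.
9980 Ω lies outside that range.

no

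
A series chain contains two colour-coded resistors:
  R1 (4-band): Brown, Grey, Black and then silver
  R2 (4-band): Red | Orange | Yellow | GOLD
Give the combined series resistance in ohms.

230018 Ω

R1: brown, grey → 18; black ×1 → 18 Ω.
R2: red, orange → 23; yellow ×10^4 → 230000 Ω.
Series: 18 + 230000 = 230018 Ω.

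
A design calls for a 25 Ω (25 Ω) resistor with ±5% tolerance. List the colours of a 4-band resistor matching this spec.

red, green, black, gold

25 Ω = 25 × 10^0.
2 → red
5 → green
Multiplier 10^0 → black.
±5% tolerance → gold.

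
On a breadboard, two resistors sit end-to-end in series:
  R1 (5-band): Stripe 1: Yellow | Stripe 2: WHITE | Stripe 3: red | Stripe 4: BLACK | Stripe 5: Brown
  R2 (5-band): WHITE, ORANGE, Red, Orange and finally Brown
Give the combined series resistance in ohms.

R1: yellow, white, red → 492; black ×1 → 492 Ω.
R2: white, orange, red → 932; orange ×10^3 → 932000 Ω.
Series: 492 + 932000 = 932492 Ω.

932492 Ω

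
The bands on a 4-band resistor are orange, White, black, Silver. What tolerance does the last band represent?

The last band, silver, is the tolerance band.
Silver corresponds to ±10%.

±10%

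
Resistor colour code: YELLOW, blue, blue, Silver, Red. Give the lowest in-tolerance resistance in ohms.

4.5668 Ω

Yellow → 4 (first significant figure)
Blue → 6 (second significant figure)
Blue → 6 (third significant figure)
Silver → ×0.01 multiplier
Red → ±2% tolerance
466 × 0.01 = 4.66 Ω
Lowest = 4.66 × (1 − 2/100) = 4.5668 Ω.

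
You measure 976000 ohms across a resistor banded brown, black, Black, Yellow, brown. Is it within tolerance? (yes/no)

no

Brown → 1 (first significant figure)
Black → 0 (second significant figure)
Black → 0 (third significant figure)
Yellow → ×10^4 multiplier
Brown → ±1% tolerance
100 × 10000 = 1000000 Ω
Allowed range: 990000 Ω to 1010000 Ω.
976000 ohms lies outside that range.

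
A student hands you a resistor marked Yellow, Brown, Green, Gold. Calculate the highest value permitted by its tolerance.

4305000 Ω

Yellow → 4 (first significant figure)
Brown → 1 (second significant figure)
Green → ×10^5 multiplier
Gold → ±5% tolerance
41 × 100000 = 4100000 Ω
Highest = 4100000 × (1 + 5/100) = 4305000 Ω.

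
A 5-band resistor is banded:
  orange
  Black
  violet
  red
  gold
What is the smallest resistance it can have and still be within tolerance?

Orange → 3 (first significant figure)
Black → 0 (second significant figure)
Violet → 7 (third significant figure)
Red → ×10^2 multiplier
Gold → ±5% tolerance
307 × 100 = 30700 Ω
Smallest = 30700 × (1 − 5/100) = 29165 Ω.

29165 Ω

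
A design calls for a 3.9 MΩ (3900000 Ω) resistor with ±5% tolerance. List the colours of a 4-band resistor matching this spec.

orange, white, green, gold

3900000 Ω = 39 × 10^5.
3 → orange
9 → white
Multiplier 10^5 → green.
±5% tolerance → gold.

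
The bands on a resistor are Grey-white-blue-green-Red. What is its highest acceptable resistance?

Grey → 8 (first significant figure)
White → 9 (second significant figure)
Blue → 6 (third significant figure)
Green → ×10^5 multiplier
Red → ±2% tolerance
896 × 100000 = 89600000 Ω
Highest = 89600000 × (1 + 2/100) = 91392000 Ω.

91392000 Ω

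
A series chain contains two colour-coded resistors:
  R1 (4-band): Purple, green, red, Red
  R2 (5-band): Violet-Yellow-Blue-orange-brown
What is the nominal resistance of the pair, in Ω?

R1: violet, green → 75; red ×10^2 → 7500 Ω.
R2: violet, yellow, blue → 746; orange ×10^3 → 746000 Ω.
Series: 7500 + 746000 = 753500 Ω.

753500 Ω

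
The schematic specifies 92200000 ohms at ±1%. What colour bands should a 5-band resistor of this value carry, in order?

92200000 Ω = 922 × 10^5.
9 → white
2 → red
2 → red
Multiplier 10^5 → green.
±1% tolerance → brown.

white, red, red, green, brown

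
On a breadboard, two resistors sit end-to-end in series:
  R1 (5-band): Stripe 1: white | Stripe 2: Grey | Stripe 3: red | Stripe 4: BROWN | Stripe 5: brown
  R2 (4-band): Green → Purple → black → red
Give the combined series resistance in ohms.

R1: white, grey, red → 982; brown ×10 → 9820 Ω.
R2: green, violet → 57; black ×1 → 57 Ω.
Series: 9820 + 57 = 9877 Ω.

9877 Ω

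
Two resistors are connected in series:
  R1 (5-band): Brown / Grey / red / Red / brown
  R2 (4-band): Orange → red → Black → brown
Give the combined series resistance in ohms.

18232 Ω

R1: brown, grey, red → 182; red ×10^2 → 18200 Ω.
R2: orange, red → 32; black ×1 → 32 Ω.
Series: 18200 + 32 = 18232 Ω.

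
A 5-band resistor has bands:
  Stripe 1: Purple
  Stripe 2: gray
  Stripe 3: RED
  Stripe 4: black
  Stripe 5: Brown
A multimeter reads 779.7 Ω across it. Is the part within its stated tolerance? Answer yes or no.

Violet → 7 (first significant figure)
Grey → 8 (second significant figure)
Red → 2 (third significant figure)
Black → ×1 multiplier
Brown → ±1% tolerance
782 × 1 = 782 Ω
Allowed range: 774.18 Ω to 789.82 Ω.
779.7 Ω lies inside that range.

yes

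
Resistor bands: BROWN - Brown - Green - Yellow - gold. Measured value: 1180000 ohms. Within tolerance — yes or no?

yes

Brown → 1 (first significant figure)
Brown → 1 (second significant figure)
Green → 5 (third significant figure)
Yellow → ×10^4 multiplier
Gold → ±5% tolerance
115 × 10000 = 1150000 Ω
Allowed range: 1092500 Ω to 1207500 Ω.
1180000 ohms lies inside that range.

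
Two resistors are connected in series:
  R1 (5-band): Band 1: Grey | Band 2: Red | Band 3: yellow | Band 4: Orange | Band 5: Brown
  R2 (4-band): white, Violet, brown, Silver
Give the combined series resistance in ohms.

824970 Ω

R1: grey, red, yellow → 824; orange ×10^3 → 824000 Ω.
R2: white, violet → 97; brown ×10 → 970 Ω.
Series: 824000 + 970 = 824970 Ω.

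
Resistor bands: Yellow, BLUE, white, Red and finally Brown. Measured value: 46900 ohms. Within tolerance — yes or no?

Yellow → 4 (first significant figure)
Blue → 6 (second significant figure)
White → 9 (third significant figure)
Red → ×10^2 multiplier
Brown → ±1% tolerance
469 × 100 = 46900 Ω
Allowed range: 46431 Ω to 47369 Ω.
46900 ohms lies inside that range.

yes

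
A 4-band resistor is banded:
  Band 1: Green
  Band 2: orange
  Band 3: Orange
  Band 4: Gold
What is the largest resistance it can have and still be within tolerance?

55650 Ω

Green → 5 (first significant figure)
Orange → 3 (second significant figure)
Orange → ×10^3 multiplier
Gold → ±5% tolerance
53 × 1000 = 53000 Ω
Largest = 53000 × (1 + 5/100) = 55650 Ω.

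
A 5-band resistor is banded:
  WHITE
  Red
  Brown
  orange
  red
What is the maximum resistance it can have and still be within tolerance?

939420 Ω

White → 9 (first significant figure)
Red → 2 (second significant figure)
Brown → 1 (third significant figure)
Orange → ×10^3 multiplier
Red → ±2% tolerance
921 × 1000 = 921000 Ω
Maximum = 921000 × (1 + 2/100) = 939420 Ω.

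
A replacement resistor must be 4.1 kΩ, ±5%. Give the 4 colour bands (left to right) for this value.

yellow, brown, red, gold

4100 Ω = 41 × 10^2.
4 → yellow
1 → brown
Multiplier 10^2 → red.
±5% tolerance → gold.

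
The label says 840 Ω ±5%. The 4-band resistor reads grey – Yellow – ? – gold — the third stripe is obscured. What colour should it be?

840 Ω = 84 × 10^1.
The third band is the multiplier, 10^1, which is brown.

brown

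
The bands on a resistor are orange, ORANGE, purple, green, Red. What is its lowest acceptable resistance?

Orange → 3 (first significant figure)
Orange → 3 (second significant figure)
Violet → 7 (third significant figure)
Green → ×10^5 multiplier
Red → ±2% tolerance
337 × 100000 = 33700000 Ω
Lowest = 33700000 × (1 − 2/100) = 33026000 Ω.

33026000 Ω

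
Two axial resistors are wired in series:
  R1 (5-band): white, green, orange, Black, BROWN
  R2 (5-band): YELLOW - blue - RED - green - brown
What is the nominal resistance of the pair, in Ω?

R1: white, green, orange → 953; black ×1 → 953 Ω.
R2: yellow, blue, red → 462; green ×10^5 → 46200000 Ω.
Series: 953 + 46200000 = 46200953 Ω.

46200953 Ω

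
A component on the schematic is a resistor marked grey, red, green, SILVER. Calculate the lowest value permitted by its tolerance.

7380000 Ω

Grey → 8 (first significant figure)
Red → 2 (second significant figure)
Green → ×10^5 multiplier
Silver → ±10% tolerance
82 × 100000 = 8200000 Ω
Lowest = 8200000 × (1 − 10/100) = 7380000 Ω.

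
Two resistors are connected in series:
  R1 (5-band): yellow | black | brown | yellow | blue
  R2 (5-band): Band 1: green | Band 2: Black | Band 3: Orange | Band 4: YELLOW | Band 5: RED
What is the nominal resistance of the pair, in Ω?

9040000 Ω

R1: yellow, black, brown → 401; yellow ×10^4 → 4010000 Ω.
R2: green, black, orange → 503; yellow ×10^4 → 5030000 Ω.
Series: 4010000 + 5030000 = 9040000 Ω.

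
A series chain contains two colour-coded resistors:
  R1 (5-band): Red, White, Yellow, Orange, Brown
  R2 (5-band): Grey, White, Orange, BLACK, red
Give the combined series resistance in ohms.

R1: red, white, yellow → 294; orange ×10^3 → 294000 Ω.
R2: grey, white, orange → 893; black ×1 → 893 Ω.
Series: 294000 + 893 = 294893 Ω.

294893 Ω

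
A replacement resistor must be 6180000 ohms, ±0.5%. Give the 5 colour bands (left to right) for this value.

6180000 Ω = 618 × 10^4.
6 → blue
1 → brown
8 → grey
Multiplier 10^4 → yellow.
±0.5% tolerance → green.

blue, brown, grey, yellow, green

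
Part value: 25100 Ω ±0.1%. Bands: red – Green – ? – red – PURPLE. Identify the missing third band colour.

25100 Ω = 251 × 10^2.
The third band gives digit 1 of the significand, and 1 is brown.

brown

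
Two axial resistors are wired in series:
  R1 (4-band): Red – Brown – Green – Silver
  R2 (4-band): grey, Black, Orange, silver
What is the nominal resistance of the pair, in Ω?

2180000 Ω

R1: red, brown → 21; green ×10^5 → 2100000 Ω.
R2: grey, black → 80; orange ×10^3 → 80000 Ω.
Series: 2100000 + 80000 = 2180000 Ω.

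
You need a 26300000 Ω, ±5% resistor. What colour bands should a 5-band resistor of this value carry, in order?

red, blue, orange, green, gold

26300000 Ω = 263 × 10^5.
2 → red
6 → blue
3 → orange
Multiplier 10^5 → green.
±5% tolerance → gold.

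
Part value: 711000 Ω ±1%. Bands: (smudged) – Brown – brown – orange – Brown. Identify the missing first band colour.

violet

711000 Ω = 711 × 10^3.
The first band gives digit 7 of the significand, and 7 is violet.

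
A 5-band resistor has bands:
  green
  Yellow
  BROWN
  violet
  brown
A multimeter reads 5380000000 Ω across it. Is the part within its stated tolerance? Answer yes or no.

yes

Green → 5 (first significant figure)
Yellow → 4 (second significant figure)
Brown → 1 (third significant figure)
Violet → ×10^7 multiplier
Brown → ±1% tolerance
541 × 10000000 = 5410000000 Ω
Allowed range: 5355900000 Ω to 5464100000 Ω.
5380000000 Ω lies inside that range.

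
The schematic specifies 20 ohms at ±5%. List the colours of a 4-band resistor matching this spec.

red, black, black, gold

20 Ω = 20 × 10^0.
2 → red
0 → black
Multiplier 10^0 → black.
±5% tolerance → gold.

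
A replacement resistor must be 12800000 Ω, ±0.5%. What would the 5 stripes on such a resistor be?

brown, red, grey, green, green

12800000 Ω = 128 × 10^5.
1 → brown
2 → red
8 → grey
Multiplier 10^5 → green.
±0.5% tolerance → green.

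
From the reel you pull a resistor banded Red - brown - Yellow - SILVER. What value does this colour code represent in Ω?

Red → 2 (first significant figure)
Brown → 1 (second significant figure)
Yellow → ×10^4 multiplier
21 × 10000 = 210000 Ω

210000 Ω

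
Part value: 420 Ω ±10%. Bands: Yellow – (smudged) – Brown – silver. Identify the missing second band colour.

420 Ω = 42 × 10^1.
The second band gives digit 2 of the significand, and 2 is red.

red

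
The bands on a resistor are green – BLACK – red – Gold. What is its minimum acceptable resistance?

Green → 5 (first significant figure)
Black → 0 (second significant figure)
Red → ×10^2 multiplier
Gold → ±5% tolerance
50 × 100 = 5000 Ω
Minimum = 5000 × (1 − 5/100) = 4750 Ω.

4750 Ω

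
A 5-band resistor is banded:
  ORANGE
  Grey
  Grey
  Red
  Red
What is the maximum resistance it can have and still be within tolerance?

39576 Ω

Orange → 3 (first significant figure)
Grey → 8 (second significant figure)
Grey → 8 (third significant figure)
Red → ×10^2 multiplier
Red → ±2% tolerance
388 × 100 = 38800 Ω
Maximum = 38800 × (1 + 2/100) = 39576 Ω.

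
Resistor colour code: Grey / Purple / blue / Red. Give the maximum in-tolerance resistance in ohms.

Grey → 8 (first significant figure)
Violet → 7 (second significant figure)
Blue → ×10^6 multiplier
Red → ±2% tolerance
87 × 1000000 = 87000000 Ω
Maximum = 87000000 × (1 + 2/100) = 88740000 Ω.

88740000 Ω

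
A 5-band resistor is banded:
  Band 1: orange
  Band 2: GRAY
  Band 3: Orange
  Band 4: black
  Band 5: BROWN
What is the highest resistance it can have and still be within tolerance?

Orange → 3 (first significant figure)
Grey → 8 (second significant figure)
Orange → 3 (third significant figure)
Black → ×1 multiplier
Brown → ±1% tolerance
383 × 1 = 383 Ω
Highest = 383 × (1 + 1/100) = 386.83 Ω.

386.83 Ω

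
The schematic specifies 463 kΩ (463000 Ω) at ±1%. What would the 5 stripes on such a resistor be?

yellow, blue, orange, orange, brown

463000 Ω = 463 × 10^3.
4 → yellow
6 → blue
3 → orange
Multiplier 10^3 → orange.
±1% tolerance → brown.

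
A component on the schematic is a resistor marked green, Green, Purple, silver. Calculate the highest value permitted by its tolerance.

Green → 5 (first significant figure)
Green → 5 (second significant figure)
Violet → ×10^7 multiplier
Silver → ±10% tolerance
55 × 10000000 = 550000000 Ω
Highest = 550000000 × (1 + 10/100) = 605000000 Ω.

605000000 Ω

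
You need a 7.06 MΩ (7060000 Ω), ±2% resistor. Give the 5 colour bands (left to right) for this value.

violet, black, blue, yellow, red

7060000 Ω = 706 × 10^4.
7 → violet
0 → black
6 → blue
Multiplier 10^4 → yellow.
±2% tolerance → red.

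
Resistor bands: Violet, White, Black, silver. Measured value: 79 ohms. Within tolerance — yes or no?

Violet → 7 (first significant figure)
White → 9 (second significant figure)
Black → ×1 multiplier
Silver → ±10% tolerance
79 × 1 = 79 Ω
Allowed range: 71.1 Ω to 86.9 Ω.
79 ohms lies inside that range.

yes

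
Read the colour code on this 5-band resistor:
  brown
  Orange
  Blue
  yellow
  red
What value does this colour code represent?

1360000 Ω

Brown → 1 (first significant figure)
Orange → 3 (second significant figure)
Blue → 6 (third significant figure)
Yellow → ×10^4 multiplier
136 × 10000 = 1360000 Ω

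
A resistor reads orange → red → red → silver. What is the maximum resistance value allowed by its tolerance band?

Orange → 3 (first significant figure)
Red → 2 (second significant figure)
Red → ×10^2 multiplier
Silver → ±10% tolerance
32 × 100 = 3200 Ω
Maximum = 3200 × (1 + 10/100) = 3520 Ω.

3520 Ω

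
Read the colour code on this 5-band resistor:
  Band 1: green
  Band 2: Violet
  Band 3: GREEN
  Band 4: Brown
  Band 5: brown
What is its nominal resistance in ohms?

Green → 5 (first significant figure)
Violet → 7 (second significant figure)
Green → 5 (third significant figure)
Brown → ×10 multiplier
575 × 10 = 5750 Ω

5750 Ω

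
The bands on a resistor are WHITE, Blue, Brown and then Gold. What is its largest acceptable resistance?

1008 Ω

White → 9 (first significant figure)
Blue → 6 (second significant figure)
Brown → ×10 multiplier
Gold → ±5% tolerance
96 × 10 = 960 Ω
Largest = 960 × (1 + 5/100) = 1008 Ω.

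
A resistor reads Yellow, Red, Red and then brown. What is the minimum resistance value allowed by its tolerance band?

4158 Ω

Yellow → 4 (first significant figure)
Red → 2 (second significant figure)
Red → ×10^2 multiplier
Brown → ±1% tolerance
42 × 100 = 4200 Ω
Minimum = 4200 × (1 − 1/100) = 4158 Ω.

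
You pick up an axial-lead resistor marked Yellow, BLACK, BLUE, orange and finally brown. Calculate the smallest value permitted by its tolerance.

Yellow → 4 (first significant figure)
Black → 0 (second significant figure)
Blue → 6 (third significant figure)
Orange → ×10^3 multiplier
Brown → ±1% tolerance
406 × 1000 = 406000 Ω
Smallest = 406000 × (1 − 1/100) = 401940 Ω.

401940 Ω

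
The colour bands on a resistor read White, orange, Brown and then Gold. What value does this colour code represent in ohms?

930 Ω

White → 9 (first significant figure)
Orange → 3 (second significant figure)
Brown → ×10 multiplier
93 × 10 = 930 Ω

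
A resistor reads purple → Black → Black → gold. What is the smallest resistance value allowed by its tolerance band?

Violet → 7 (first significant figure)
Black → 0 (second significant figure)
Black → ×1 multiplier
Gold → ±5% tolerance
70 × 1 = 70 Ω
Smallest = 70 × (1 − 5/100) = 66.5 Ω.

66.5 Ω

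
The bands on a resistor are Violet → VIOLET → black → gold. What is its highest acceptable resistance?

80.85 Ω

Violet → 7 (first significant figure)
Violet → 7 (second significant figure)
Black → ×1 multiplier
Gold → ±5% tolerance
77 × 1 = 77 Ω
Highest = 77 × (1 + 5/100) = 80.85 Ω.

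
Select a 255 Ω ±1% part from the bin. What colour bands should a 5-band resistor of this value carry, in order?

red, green, green, black, brown

255 Ω = 255 × 10^0.
2 → red
5 → green
5 → green
Multiplier 10^0 → black.
±1% tolerance → brown.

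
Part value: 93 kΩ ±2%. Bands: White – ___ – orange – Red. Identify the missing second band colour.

93000 Ω = 93 × 10^3.
The second band gives digit 3 of the significand, and 3 is orange.

orange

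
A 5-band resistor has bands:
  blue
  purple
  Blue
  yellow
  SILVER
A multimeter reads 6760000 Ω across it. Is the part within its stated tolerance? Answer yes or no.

yes

Blue → 6 (first significant figure)
Violet → 7 (second significant figure)
Blue → 6 (third significant figure)
Yellow → ×10^4 multiplier
Silver → ±10% tolerance
676 × 10000 = 6760000 Ω
Allowed range: 6084000 Ω to 7436000 Ω.
6760000 Ω lies inside that range.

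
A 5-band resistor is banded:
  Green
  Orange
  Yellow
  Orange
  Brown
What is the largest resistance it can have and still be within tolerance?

Green → 5 (first significant figure)
Orange → 3 (second significant figure)
Yellow → 4 (third significant figure)
Orange → ×10^3 multiplier
Brown → ±1% tolerance
534 × 1000 = 534000 Ω
Largest = 534000 × (1 + 1/100) = 539340 Ω.

539340 Ω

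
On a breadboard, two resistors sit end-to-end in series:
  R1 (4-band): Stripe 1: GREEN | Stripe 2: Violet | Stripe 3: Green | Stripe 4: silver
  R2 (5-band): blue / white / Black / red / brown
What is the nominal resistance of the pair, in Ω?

R1: green, violet → 57; green ×10^5 → 5700000 Ω.
R2: blue, white, black → 690; red ×10^2 → 69000 Ω.
Series: 5700000 + 69000 = 5769000 Ω.

5769000 Ω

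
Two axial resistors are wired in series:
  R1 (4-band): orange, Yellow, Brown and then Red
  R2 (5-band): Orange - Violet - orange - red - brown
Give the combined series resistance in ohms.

37640 Ω

R1: orange, yellow → 34; brown ×10 → 340 Ω.
R2: orange, violet, orange → 373; red ×10^2 → 37300 Ω.
Series: 340 + 37300 = 37640 Ω.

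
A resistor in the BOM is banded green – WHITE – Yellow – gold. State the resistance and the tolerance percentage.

Green → 5 (first significant figure)
White → 9 (second significant figure)
Yellow → ×10^4 multiplier
Gold → ±5% tolerance
59 × 10000 = 590000 Ω

590000 Ω ±5%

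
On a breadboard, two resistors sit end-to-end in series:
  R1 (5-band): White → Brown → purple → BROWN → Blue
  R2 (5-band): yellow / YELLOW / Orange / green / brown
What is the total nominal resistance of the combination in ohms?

44309170 Ω

R1: white, brown, violet → 917; brown ×10 → 9170 Ω.
R2: yellow, yellow, orange → 443; green ×10^5 → 44300000 Ω.
Series: 9170 + 44300000 = 44309170 Ω.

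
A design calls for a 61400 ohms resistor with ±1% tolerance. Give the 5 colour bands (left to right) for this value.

blue, brown, yellow, red, brown

61400 Ω = 614 × 10^2.
6 → blue
1 → brown
4 → yellow
Multiplier 10^2 → red.
±1% tolerance → brown.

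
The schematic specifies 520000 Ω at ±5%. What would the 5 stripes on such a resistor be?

520000 Ω = 520 × 10^3.
5 → green
2 → red
0 → black
Multiplier 10^3 → orange.
±5% tolerance → gold.

green, red, black, orange, gold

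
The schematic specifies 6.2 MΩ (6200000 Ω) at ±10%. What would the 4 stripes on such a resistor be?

6200000 Ω = 62 × 10^5.
6 → blue
2 → red
Multiplier 10^5 → green.
±10% tolerance → silver.

blue, red, green, silver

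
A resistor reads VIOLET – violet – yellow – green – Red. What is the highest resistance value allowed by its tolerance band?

Violet → 7 (first significant figure)
Violet → 7 (second significant figure)
Yellow → 4 (third significant figure)
Green → ×10^5 multiplier
Red → ±2% tolerance
774 × 100000 = 77400000 Ω
Highest = 77400000 × (1 + 2/100) = 78948000 Ω.

78948000 Ω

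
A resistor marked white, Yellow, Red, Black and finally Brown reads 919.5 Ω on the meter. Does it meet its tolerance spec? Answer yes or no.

no

White → 9 (first significant figure)
Yellow → 4 (second significant figure)
Red → 2 (third significant figure)
Black → ×1 multiplier
Brown → ±1% tolerance
942 × 1 = 942 Ω
Allowed range: 932.58 Ω to 951.42 Ω.
919.5 Ω lies outside that range.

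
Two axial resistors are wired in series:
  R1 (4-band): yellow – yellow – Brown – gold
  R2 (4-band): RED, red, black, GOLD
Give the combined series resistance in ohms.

462 Ω

R1: yellow, yellow → 44; brown ×10 → 440 Ω.
R2: red, red → 22; black ×1 → 22 Ω.
Series: 440 + 22 = 462 Ω.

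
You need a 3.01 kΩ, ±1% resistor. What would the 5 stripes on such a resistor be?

3010 Ω = 301 × 10^1.
3 → orange
0 → black
1 → brown
Multiplier 10^1 → brown.
±1% tolerance → brown.

orange, black, brown, brown, brown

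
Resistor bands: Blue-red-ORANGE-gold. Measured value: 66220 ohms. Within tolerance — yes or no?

no

Blue → 6 (first significant figure)
Red → 2 (second significant figure)
Orange → ×10^3 multiplier
Gold → ±5% tolerance
62 × 1000 = 62000 Ω
Allowed range: 58900 Ω to 65100 Ω.
66220 ohms lies outside that range.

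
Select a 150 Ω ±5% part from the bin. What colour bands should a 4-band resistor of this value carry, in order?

150 Ω = 15 × 10^1.
1 → brown
5 → green
Multiplier 10^1 → brown.
±5% tolerance → gold.

brown, green, brown, gold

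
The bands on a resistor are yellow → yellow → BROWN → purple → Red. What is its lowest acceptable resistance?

Yellow → 4 (first significant figure)
Yellow → 4 (second significant figure)
Brown → 1 (third significant figure)
Violet → ×10^7 multiplier
Red → ±2% tolerance
441 × 10000000 = 4410000000 Ω
Lowest = 4410000000 × (1 − 2/100) = 4321800000 Ω.

4321800000 Ω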